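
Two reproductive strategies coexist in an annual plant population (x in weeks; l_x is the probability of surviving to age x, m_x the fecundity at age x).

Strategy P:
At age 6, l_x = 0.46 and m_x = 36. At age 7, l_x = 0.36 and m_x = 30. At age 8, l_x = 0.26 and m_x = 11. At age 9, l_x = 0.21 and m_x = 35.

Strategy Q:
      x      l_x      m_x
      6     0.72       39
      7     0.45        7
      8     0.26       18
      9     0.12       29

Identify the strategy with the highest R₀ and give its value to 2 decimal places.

Strategy P: R₀ = 0.46×36 + 0.36×30 + 0.26×11 + 0.21×35 = 37.5700
Strategy Q: R₀ = 0.72×39 + 0.45×7 + 0.26×18 + 0.12×29 = 39.3900
Highest R₀: strategy Q with 39.3900.

39.39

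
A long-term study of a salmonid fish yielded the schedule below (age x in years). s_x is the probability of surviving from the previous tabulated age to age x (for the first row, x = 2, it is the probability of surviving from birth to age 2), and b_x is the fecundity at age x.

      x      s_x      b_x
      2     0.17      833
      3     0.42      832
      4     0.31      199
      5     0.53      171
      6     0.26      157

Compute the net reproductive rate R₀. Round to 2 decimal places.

207.90

Survivorship from birth: l_x = s_2·s_3·…·s_x.
  l_2 = 0.17000
  l_3 = 0.07140
  l_4 = 0.02213
  l_5 = 0.01173
  l_6 = 0.00305
R₀ = Σ l_x b_x:
  age 2: 0.17000 × 833 = 141.6100
  age 3: 0.07140 × 832 = 59.4048
  age 4: 0.02213 × 199 = 4.4039
  age 5: 0.01173 × 171 = 2.0058
  age 6: 0.00305 × 157 = 0.4789
R₀ = 141.6100 + 59.4048 + 4.4039 + 2.0058 + 0.4789 = 207.9034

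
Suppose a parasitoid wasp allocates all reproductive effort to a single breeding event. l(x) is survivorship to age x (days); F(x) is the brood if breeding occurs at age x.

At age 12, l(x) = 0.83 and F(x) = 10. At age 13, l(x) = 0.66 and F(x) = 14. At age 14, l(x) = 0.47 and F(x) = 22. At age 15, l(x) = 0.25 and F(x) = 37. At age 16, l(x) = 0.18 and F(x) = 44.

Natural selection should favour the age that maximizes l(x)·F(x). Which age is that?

14

Expected offspring if breeding at age x = l(x) × F(x):
  age 12: 0.83 × 10 = 8.300
  age 13: 0.66 × 14 = 9.240
  age 14: 0.47 × 22 = 10.340
  age 15: 0.25 × 37 = 9.250
  age 16: 0.18 × 44 = 7.920
Maximum at age 14 (10.340).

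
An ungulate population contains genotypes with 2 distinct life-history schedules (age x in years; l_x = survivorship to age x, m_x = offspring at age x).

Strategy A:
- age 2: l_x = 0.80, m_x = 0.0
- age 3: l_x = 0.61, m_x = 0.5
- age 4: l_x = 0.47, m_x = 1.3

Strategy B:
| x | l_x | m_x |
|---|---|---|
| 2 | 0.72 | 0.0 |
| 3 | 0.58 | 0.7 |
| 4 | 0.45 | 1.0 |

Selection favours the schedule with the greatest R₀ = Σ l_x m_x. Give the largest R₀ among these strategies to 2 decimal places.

Strategy A: R₀ = 0.80×0.0 + 0.61×0.5 + 0.47×1.3 = 0.9160
Strategy B: R₀ = 0.72×0.0 + 0.58×0.7 + 0.45×1.0 = 0.8560
Highest R₀: strategy A with 0.9160.

0.92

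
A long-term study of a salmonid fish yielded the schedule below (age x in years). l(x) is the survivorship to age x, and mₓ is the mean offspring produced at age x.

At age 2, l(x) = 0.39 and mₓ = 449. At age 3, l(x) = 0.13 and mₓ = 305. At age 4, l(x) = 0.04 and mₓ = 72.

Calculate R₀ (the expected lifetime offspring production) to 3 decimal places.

R₀ = Σ l(x) mₓ:
  age 2: 0.39 × 449 = 175.1100
  age 3: 0.13 × 305 = 39.6500
  age 4: 0.04 × 72 = 2.8800
R₀ = 175.1100 + 39.6500 + 2.8800 = 217.6400

217.640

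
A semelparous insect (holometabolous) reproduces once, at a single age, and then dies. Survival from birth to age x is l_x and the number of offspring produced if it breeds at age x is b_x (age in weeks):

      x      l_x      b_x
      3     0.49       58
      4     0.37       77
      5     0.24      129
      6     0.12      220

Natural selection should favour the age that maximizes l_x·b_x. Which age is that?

Expected offspring if breeding at age x = l_x × b_x:
  age 3: 0.49 × 58 = 28.420
  age 4: 0.37 × 77 = 28.490
  age 5: 0.24 × 129 = 30.960
  age 6: 0.12 × 220 = 26.400
Maximum at age 5 (30.960).

5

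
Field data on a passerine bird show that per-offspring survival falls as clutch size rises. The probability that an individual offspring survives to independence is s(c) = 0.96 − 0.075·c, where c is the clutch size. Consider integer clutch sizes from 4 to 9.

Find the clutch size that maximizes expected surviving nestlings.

6

Expected surviving nestlings = c × s(c):
  c=4: 4 × 0.660 = 2.640
  c=5: 5 × 0.585 = 2.925
  c=6: 6 × 0.510 = 3.060
  c=7: 7 × 0.435 = 3.045
  c=8: 8 × 0.360 = 2.880
  c=9: 9 × 0.285 = 2.565
Maximum at c = 6 (3.060 surviving nestlings).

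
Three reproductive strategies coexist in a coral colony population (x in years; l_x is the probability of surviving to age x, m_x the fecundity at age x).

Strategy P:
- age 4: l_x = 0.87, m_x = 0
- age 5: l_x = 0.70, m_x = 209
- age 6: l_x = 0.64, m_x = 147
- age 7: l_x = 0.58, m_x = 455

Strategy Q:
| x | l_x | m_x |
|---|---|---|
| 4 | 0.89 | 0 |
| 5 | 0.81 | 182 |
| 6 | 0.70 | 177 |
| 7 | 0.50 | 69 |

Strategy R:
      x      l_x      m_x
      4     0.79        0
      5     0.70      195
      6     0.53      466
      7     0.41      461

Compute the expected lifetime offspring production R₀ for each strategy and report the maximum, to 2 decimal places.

Strategy P: R₀ = 0.87×0 + 0.70×209 + 0.64×147 + 0.58×455 = 504.2800
Strategy Q: R₀ = 0.89×0 + 0.81×182 + 0.70×177 + 0.50×69 = 305.8200
Strategy R: R₀ = 0.79×0 + 0.70×195 + 0.53×466 + 0.41×461 = 572.4900
Highest R₀: strategy R with 572.4900.

572.49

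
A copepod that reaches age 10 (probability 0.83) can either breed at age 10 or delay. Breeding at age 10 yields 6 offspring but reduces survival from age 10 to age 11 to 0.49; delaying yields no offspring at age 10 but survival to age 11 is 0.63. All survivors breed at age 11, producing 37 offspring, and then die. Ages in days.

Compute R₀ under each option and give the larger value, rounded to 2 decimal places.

breed at age 10: R₀ = 0.83 × (6 + 0.49 × 37) = 0.83 × 24.1300 = 20.0279
delay to age 11: R₀ = 0.83 × (0.63 × 37) = 0.83 × 23.3100 = 19.3473
Higher: breed at age 10 (20.0279).

20.03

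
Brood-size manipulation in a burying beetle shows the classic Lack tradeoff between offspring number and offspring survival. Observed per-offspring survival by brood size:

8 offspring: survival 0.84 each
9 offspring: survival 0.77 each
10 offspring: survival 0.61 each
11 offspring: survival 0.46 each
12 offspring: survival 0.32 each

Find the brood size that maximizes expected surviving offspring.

Expected surviving offspring = c × s(c):
  c=8: 8 × 0.84 = 6.720
  c=9: 9 × 0.77 = 6.930
  c=10: 10 × 0.61 = 6.100
  c=11: 11 × 0.46 = 5.060
  c=12: 12 × 0.32 = 3.840
Maximum at c = 9 (6.930 surviving offspring).

9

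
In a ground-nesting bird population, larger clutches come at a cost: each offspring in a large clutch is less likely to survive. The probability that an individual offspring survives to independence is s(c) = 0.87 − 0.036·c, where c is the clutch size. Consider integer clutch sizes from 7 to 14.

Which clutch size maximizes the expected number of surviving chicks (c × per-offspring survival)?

Expected surviving chicks = c × s(c):
  c=7: 7 × 0.618 = 4.326
  c=8: 8 × 0.582 = 4.656
  c=9: 9 × 0.546 = 4.914
  c=10: 10 × 0.510 = 5.100
  c=11: 11 × 0.474 = 5.214
  c=12: 12 × 0.438 = 5.256
  c=13: 13 × 0.402 = 5.226
  c=14: 14 × 0.366 = 5.124
Maximum at c = 12 (5.256 surviving chicks).

12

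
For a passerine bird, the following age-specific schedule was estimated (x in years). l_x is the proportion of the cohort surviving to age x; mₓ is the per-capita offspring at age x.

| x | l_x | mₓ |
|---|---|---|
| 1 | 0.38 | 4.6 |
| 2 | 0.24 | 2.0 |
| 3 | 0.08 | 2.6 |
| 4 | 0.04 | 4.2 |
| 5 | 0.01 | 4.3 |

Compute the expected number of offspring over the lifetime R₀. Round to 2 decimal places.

2.65

R₀ = Σ l_x mₓ:
  age 1: 0.38 × 4.6 = 1.7480
  age 2: 0.24 × 2.0 = 0.4800
  age 3: 0.08 × 2.6 = 0.2080
  age 4: 0.04 × 4.2 = 0.1680
  age 5: 0.01 × 4.3 = 0.0430
R₀ = 1.7480 + 0.4800 + 0.2080 + 0.1680 + 0.0430 = 2.6470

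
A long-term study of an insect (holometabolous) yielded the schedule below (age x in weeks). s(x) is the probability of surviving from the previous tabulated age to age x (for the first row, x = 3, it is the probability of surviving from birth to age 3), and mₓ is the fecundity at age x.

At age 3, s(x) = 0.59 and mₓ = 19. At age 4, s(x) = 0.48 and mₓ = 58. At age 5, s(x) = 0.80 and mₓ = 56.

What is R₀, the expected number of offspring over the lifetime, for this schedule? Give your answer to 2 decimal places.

Survivorship from birth: l_x = s_3·s_4·…·s_x.
  l_3 = 0.59000
  l_4 = 0.28320
  l_5 = 0.22656
R₀ = Σ l_x mₓ:
  age 3: 0.59000 × 19 = 11.2100
  age 4: 0.28320 × 58 = 16.4256
  age 5: 0.22656 × 56 = 12.6874
R₀ = 11.2100 + 16.4256 + 12.6874 = 40.3230

40.32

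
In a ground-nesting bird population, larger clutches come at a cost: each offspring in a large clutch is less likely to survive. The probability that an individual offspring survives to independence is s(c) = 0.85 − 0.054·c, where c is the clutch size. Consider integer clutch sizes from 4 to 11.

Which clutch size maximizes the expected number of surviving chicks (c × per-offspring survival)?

Expected surviving chicks = c × s(c):
  c=4: 4 × 0.634 = 2.536
  c=5: 5 × 0.580 = 2.900
  c=6: 6 × 0.526 = 3.156
  c=7: 7 × 0.472 = 3.304
  c=8: 8 × 0.418 = 3.344
  c=9: 9 × 0.364 = 3.276
  c=10: 10 × 0.310 = 3.100
  c=11: 11 × 0.256 = 2.816
Maximum at c = 8 (3.344 surviving chicks).

8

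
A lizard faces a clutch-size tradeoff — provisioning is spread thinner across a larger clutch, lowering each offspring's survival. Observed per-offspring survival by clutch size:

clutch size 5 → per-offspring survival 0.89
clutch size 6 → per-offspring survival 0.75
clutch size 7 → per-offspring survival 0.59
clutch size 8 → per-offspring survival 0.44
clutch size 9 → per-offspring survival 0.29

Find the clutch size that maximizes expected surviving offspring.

Expected surviving offspring = c × s(c):
  c=5: 5 × 0.89 = 4.450
  c=6: 6 × 0.75 = 4.500
  c=7: 7 × 0.59 = 4.130
  c=8: 8 × 0.44 = 3.520
  c=9: 9 × 0.29 = 2.610
Maximum at c = 6 (4.500 surviving offspring).

6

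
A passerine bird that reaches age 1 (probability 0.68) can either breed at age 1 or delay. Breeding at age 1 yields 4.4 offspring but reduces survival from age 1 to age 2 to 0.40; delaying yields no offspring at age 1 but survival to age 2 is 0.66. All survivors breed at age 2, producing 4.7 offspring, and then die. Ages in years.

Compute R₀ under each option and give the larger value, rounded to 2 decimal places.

breed at age 1: R₀ = 0.68 × (4.4 + 0.40 × 4.7) = 0.68 × 6.2800 = 4.2704
delay to age 2: R₀ = 0.68 × (0.66 × 4.7) = 0.68 × 3.1020 = 2.1094
Higher: breed at age 1 (4.2704).

4.27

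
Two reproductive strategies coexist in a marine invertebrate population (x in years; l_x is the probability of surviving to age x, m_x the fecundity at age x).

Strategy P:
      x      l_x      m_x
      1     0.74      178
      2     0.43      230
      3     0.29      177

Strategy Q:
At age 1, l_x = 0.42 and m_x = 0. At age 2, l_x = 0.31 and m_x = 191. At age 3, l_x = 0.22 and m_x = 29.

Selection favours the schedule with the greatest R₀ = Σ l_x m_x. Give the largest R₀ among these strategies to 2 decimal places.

281.95

Strategy P: R₀ = 0.74×178 + 0.43×230 + 0.29×177 = 281.9500
Strategy Q: R₀ = 0.42×0 + 0.31×191 + 0.22×29 = 65.5900
Highest R₀: strategy P with 281.9500.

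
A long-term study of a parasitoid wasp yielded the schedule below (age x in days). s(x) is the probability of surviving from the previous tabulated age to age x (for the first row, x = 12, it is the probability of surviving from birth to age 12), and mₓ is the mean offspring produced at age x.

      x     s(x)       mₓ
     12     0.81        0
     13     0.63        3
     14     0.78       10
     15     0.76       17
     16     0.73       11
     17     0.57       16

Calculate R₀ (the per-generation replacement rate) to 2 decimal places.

Survivorship from birth: l_x = s_12·s_13·…·s_x.
  l_12 = 0.81000
  l_13 = 0.51030
  l_14 = 0.39803
  l_15 = 0.30251
  l_16 = 0.22083
  l_17 = 0.12587
R₀ = Σ l_x mₓ:
  age 12: 0.81000 × 0 = 0.0000
  age 13: 0.51030 × 3 = 1.5309
  age 14: 0.39803 × 10 = 3.9803
  age 15: 0.30251 × 17 = 5.1427
  age 16: 0.22083 × 11 = 2.4291
  age 17: 0.12587 × 16 = 2.0139
R₀ = 0.0000 + 1.5309 + 3.9803 + 5.1427 + 2.4291 + 2.0139 = 15.0969

15.10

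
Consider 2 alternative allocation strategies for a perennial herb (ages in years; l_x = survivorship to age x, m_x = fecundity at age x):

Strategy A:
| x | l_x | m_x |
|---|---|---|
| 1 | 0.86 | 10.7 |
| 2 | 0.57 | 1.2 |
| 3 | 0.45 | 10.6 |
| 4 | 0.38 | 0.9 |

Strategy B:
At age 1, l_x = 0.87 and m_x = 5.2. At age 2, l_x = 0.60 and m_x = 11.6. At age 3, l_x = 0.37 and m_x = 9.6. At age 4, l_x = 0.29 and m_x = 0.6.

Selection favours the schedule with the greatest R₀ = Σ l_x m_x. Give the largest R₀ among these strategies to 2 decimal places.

15.21

Strategy A: R₀ = 0.86×10.7 + 0.57×1.2 + 0.45×10.6 + 0.38×0.9 = 14.9980
Strategy B: R₀ = 0.87×5.2 + 0.60×11.6 + 0.37×9.6 + 0.29×0.6 = 15.2100
Highest R₀: strategy B with 15.2100.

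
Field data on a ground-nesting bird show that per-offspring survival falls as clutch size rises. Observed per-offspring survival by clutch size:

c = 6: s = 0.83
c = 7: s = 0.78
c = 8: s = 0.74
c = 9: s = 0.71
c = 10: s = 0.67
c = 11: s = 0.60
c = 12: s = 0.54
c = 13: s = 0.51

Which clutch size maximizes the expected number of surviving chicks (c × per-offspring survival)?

Expected surviving chicks = c × s(c):
  c=6: 6 × 0.83 = 4.980
  c=7: 7 × 0.78 = 5.460
  c=8: 8 × 0.74 = 5.920
  c=9: 9 × 0.71 = 6.390
  c=10: 10 × 0.67 = 6.700
  c=11: 11 × 0.60 = 6.600
  c=12: 12 × 0.54 = 6.480
  c=13: 13 × 0.51 = 6.630
Maximum at c = 10 (6.700 surviving chicks).

10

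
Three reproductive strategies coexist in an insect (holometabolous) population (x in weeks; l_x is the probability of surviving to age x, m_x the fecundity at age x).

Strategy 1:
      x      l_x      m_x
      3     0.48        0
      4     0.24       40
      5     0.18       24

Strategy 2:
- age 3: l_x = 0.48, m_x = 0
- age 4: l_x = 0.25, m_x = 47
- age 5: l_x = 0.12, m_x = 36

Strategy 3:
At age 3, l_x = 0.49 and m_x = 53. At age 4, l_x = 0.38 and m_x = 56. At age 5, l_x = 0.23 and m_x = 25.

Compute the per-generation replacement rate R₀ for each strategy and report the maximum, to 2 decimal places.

Strategy 1: R₀ = 0.48×0 + 0.24×40 + 0.18×24 = 13.9200
Strategy 2: R₀ = 0.48×0 + 0.25×47 + 0.12×36 = 16.0700
Strategy 3: R₀ = 0.49×53 + 0.38×56 + 0.23×25 = 53.0000
Highest R₀: strategy 3 with 53.0000.

53.00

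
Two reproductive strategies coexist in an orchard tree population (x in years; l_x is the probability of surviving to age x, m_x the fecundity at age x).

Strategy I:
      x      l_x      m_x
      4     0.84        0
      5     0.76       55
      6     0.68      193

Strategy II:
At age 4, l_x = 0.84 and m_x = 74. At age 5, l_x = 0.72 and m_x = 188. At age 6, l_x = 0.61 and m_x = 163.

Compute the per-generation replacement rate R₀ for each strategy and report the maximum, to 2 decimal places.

Strategy I: R₀ = 0.84×0 + 0.76×55 + 0.68×193 = 173.0400
Strategy II: R₀ = 0.84×74 + 0.72×188 + 0.61×163 = 296.9500
Highest R₀: strategy II with 296.9500.

296.95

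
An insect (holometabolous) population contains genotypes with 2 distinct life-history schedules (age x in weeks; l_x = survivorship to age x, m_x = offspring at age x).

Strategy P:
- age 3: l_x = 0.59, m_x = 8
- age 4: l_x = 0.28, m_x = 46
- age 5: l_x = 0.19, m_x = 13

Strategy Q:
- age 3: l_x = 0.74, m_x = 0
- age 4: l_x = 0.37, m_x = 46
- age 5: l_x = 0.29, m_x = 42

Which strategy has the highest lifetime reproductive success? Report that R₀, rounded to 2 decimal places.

29.20

Strategy P: R₀ = 0.59×8 + 0.28×46 + 0.19×13 = 20.0700
Strategy Q: R₀ = 0.74×0 + 0.37×46 + 0.29×42 = 29.2000
Highest R₀: strategy Q with 29.2000.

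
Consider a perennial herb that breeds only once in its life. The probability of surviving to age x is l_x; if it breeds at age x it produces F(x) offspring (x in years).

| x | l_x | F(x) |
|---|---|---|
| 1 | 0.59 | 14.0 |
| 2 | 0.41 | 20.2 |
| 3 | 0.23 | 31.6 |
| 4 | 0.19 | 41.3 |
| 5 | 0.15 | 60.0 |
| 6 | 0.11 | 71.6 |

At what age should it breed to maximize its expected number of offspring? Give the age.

Expected offspring if breeding at age x = l_x × F(x):
  age 1: 0.59 × 14.0 = 8.260
  age 2: 0.41 × 20.2 = 8.282
  age 3: 0.23 × 31.6 = 7.268
  age 4: 0.19 × 41.3 = 7.847
  age 5: 0.15 × 60.0 = 9.000
  age 6: 0.11 × 71.6 = 7.876
Maximum at age 5 (9.000).

5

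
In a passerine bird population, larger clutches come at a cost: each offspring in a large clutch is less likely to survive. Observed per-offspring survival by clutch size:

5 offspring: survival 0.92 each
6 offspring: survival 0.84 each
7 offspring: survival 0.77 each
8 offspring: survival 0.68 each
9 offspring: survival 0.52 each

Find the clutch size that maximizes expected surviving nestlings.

8

Expected surviving nestlings = c × s(c):
  c=5: 5 × 0.92 = 4.600
  c=6: 6 × 0.84 = 5.040
  c=7: 7 × 0.77 = 5.390
  c=8: 8 × 0.68 = 5.440
  c=9: 9 × 0.52 = 4.680
Maximum at c = 8 (5.440 surviving nestlings).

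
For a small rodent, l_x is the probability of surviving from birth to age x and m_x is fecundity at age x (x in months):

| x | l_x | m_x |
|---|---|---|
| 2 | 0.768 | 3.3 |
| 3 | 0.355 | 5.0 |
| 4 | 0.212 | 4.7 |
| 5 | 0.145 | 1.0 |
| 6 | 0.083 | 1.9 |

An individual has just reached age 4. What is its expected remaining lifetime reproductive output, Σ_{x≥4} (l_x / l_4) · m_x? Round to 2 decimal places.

6.13

l_4 = 0.212. Conditional survival from age 4 to x is l_x / l_4.
  x=4: (0.212/0.212) × 4.7 = 4.7000
  x=5: (0.145/0.212) × 1.0 = 0.6840
  x=6: (0.083/0.212) × 1.9 = 0.7439
Sum = 4.7000 + 0.6840 + 0.7439 = 6.1278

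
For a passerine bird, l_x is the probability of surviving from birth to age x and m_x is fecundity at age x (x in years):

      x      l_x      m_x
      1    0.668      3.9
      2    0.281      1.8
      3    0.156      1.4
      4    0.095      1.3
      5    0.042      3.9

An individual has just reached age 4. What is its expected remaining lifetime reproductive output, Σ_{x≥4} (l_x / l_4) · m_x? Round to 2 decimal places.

l_4 = 0.095. Conditional survival from age 4 to x is l_x / l_4.
  x=4: (0.095/0.095) × 1.3 = 1.3000
  x=5: (0.042/0.095) × 3.9 = 1.7242
Sum = 1.3000 + 1.7242 = 3.0242

3.02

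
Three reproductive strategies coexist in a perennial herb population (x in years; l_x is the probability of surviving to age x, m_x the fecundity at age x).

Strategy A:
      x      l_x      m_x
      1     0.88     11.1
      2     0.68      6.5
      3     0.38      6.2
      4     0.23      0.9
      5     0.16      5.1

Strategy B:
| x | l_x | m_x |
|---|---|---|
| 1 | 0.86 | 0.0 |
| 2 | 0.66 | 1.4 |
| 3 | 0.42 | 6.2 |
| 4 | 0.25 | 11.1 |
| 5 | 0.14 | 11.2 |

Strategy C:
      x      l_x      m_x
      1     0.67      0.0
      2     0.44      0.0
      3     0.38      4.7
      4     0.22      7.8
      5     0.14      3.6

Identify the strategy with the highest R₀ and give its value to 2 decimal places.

17.57

Strategy A: R₀ = 0.88×11.1 + 0.68×6.5 + 0.38×6.2 + 0.23×0.9 + 0.16×5.1 = 17.5670
Strategy B: R₀ = 0.86×0.0 + 0.66×1.4 + 0.42×6.2 + 0.25×11.1 + 0.14×11.2 = 7.8710
Strategy C: R₀ = 0.67×0.0 + 0.44×0.0 + 0.38×4.7 + 0.22×7.8 + 0.14×3.6 = 4.0060
Highest R₀: strategy A with 17.5670.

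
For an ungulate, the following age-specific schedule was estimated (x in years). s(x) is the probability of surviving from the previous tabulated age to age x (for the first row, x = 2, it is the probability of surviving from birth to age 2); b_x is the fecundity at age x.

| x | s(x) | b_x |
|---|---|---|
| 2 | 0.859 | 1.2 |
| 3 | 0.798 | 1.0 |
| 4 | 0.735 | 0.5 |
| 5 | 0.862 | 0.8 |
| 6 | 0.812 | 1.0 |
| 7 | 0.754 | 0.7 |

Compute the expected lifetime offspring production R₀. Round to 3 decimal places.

2.854

Survivorship from birth: l_x = s_2·s_3·…·s_x.
  l_2 = 0.85900
  l_3 = 0.68548
  l_4 = 0.50383
  l_5 = 0.43430
  l_6 = 0.35265
  l_7 = 0.26590
R₀ = Σ l_x b_x:
  age 2: 0.85900 × 1.2 = 1.0308
  age 3: 0.68548 × 1.0 = 0.6855
  age 4: 0.50383 × 0.5 = 0.2519
  age 5: 0.43430 × 0.8 = 0.3474
  age 6: 0.35265 × 1.0 = 0.3527
  age 7: 0.26590 × 0.7 = 0.1861
R₀ = 1.0308 + 0.6855 + 0.2519 + 0.3474 + 0.3527 + 0.1861 = 2.8544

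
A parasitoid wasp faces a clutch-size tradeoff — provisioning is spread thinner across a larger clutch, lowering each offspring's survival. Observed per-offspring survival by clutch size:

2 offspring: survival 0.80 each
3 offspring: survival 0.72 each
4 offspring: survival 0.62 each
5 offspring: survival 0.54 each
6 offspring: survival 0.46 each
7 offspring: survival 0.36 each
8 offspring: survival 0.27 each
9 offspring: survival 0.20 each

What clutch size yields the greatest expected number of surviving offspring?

Expected surviving offspring = c × s(c):
  c=2: 2 × 0.80 = 1.600
  c=3: 3 × 0.72 = 2.160
  c=4: 4 × 0.62 = 2.480
  c=5: 5 × 0.54 = 2.700
  c=6: 6 × 0.46 = 2.760
  c=7: 7 × 0.36 = 2.520
  c=8: 8 × 0.27 = 2.160
  c=9: 9 × 0.20 = 1.800
Maximum at c = 6 (2.760 surviving offspring).

6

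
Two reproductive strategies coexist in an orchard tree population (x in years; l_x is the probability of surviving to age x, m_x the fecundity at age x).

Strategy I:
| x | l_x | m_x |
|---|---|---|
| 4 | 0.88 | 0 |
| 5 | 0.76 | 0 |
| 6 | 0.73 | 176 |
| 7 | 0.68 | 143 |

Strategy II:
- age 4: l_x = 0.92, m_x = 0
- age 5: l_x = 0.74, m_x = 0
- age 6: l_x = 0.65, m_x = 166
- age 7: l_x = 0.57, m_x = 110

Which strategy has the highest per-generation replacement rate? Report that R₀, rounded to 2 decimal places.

Strategy I: R₀ = 0.88×0 + 0.76×0 + 0.73×176 + 0.68×143 = 225.7200
Strategy II: R₀ = 0.92×0 + 0.74×0 + 0.65×166 + 0.57×110 = 170.6000
Highest R₀: strategy I with 225.7200.

225.72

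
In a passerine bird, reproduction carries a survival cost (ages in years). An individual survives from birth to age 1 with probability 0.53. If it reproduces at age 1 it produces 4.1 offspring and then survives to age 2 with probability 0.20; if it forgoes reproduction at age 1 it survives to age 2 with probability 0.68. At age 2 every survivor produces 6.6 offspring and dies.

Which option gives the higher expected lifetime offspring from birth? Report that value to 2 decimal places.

breed at age 1: R₀ = 0.53 × (4.1 + 0.20 × 6.6) = 0.53 × 5.4200 = 2.8726
delay to age 2: R₀ = 0.53 × (0.68 × 6.6) = 0.53 × 4.4880 = 2.3786
Higher: breed at age 1 (2.8726).

2.87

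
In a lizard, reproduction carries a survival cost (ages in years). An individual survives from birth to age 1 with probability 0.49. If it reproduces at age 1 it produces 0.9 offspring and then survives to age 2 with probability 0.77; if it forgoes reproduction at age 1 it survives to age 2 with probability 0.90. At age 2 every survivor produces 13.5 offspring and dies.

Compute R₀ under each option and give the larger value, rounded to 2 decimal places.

breed at age 1: R₀ = 0.49 × (0.9 + 0.77 × 13.5) = 0.49 × 11.2950 = 5.5346
delay to age 2: R₀ = 0.49 × (0.90 × 13.5) = 0.49 × 12.1500 = 5.9535
Higher: delay to age 2 (5.9535).

5.95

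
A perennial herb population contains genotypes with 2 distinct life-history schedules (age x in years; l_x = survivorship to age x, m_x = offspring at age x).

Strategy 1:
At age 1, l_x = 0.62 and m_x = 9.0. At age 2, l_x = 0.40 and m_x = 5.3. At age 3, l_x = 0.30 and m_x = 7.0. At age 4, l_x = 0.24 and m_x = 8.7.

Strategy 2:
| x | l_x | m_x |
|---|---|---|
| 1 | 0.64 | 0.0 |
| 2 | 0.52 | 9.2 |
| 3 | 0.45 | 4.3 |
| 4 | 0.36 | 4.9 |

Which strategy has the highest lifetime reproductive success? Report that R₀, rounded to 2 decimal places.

Strategy 1: R₀ = 0.62×9.0 + 0.40×5.3 + 0.30×7.0 + 0.24×8.7 = 11.8880
Strategy 2: R₀ = 0.64×0.0 + 0.52×9.2 + 0.45×4.3 + 0.36×4.9 = 8.4830
Highest R₀: strategy 1 with 11.8880.

11.89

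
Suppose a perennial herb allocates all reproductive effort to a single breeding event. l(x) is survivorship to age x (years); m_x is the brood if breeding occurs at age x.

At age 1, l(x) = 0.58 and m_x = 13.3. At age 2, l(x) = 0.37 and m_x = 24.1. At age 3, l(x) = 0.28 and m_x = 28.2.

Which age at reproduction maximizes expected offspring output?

2

Expected offspring if breeding at age x = l(x) × m_x:
  age 1: 0.58 × 13.3 = 7.714
  age 2: 0.37 × 24.1 = 8.917
  age 3: 0.28 × 28.2 = 7.896
Maximum at age 2 (8.917).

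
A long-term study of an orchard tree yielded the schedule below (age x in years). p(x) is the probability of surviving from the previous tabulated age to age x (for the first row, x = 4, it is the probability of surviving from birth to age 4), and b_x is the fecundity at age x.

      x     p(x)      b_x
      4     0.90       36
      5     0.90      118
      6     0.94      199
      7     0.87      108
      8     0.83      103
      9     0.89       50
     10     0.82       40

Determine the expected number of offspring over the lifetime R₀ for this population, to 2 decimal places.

448.19

Survivorship from birth: l_x = p_4·p_5·…·p_x.
  l_4 = 0.90000
  l_5 = 0.81000
  l_6 = 0.76140
  l_7 = 0.66242
  l_8 = 0.54981
  l_9 = 0.48933
  l_10 = 0.40125
R₀ = Σ l_x b_x:
  age 4: 0.90000 × 36 = 32.4000
  age 5: 0.81000 × 118 = 95.5800
  age 6: 0.76140 × 199 = 151.5186
  age 7: 0.66242 × 108 = 71.5414
  age 8: 0.54981 × 103 = 56.6304
  age 9: 0.48933 × 50 = 24.4665
  age 10: 0.40125 × 40 = 16.0500
R₀ = 32.4000 + 95.5800 + 151.5186 + 71.5414 + 56.6304 + 24.4665 + 16.0500 = 448.1869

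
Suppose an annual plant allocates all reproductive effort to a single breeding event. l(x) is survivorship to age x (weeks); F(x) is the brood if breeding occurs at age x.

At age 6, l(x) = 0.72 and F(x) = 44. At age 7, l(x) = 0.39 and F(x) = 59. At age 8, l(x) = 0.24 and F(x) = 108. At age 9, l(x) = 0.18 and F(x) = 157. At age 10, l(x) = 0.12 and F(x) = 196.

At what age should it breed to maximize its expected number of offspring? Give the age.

Expected offspring if breeding at age x = l(x) × F(x):
  age 6: 0.72 × 44 = 31.680
  age 7: 0.39 × 59 = 23.010
  age 8: 0.24 × 108 = 25.920
  age 9: 0.18 × 157 = 28.260
  age 10: 0.12 × 196 = 23.520
Maximum at age 6 (31.680).

6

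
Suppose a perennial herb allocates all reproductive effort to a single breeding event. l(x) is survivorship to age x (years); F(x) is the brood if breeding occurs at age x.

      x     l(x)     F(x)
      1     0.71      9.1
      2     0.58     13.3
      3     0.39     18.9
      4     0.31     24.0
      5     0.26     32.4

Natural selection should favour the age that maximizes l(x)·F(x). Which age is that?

5

Expected offspring if breeding at age x = l(x) × F(x):
  age 1: 0.71 × 9.1 = 6.461
  age 2: 0.58 × 13.3 = 7.714
  age 3: 0.39 × 18.9 = 7.371
  age 4: 0.31 × 24.0 = 7.440
  age 5: 0.26 × 32.4 = 8.424
Maximum at age 5 (8.424).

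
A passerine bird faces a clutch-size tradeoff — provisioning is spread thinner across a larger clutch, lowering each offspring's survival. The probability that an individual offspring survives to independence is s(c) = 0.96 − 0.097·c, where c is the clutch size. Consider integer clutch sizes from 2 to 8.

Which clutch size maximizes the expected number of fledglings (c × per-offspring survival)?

5

Expected fledglings = c × s(c):
  c=2: 2 × 0.766 = 1.532
  c=3: 3 × 0.669 = 2.007
  c=4: 4 × 0.572 = 2.288
  c=5: 5 × 0.475 = 2.375
  c=6: 6 × 0.378 = 2.268
  c=7: 7 × 0.281 = 1.967
  c=8: 8 × 0.184 = 1.472
Maximum at c = 5 (2.375 fledglings).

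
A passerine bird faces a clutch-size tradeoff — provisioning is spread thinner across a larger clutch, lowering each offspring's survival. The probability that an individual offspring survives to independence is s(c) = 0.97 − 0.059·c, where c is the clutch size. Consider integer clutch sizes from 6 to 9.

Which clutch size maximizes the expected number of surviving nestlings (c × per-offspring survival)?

Expected surviving nestlings = c × s(c):
  c=6: 6 × 0.616 = 3.696
  c=7: 7 × 0.557 = 3.899
  c=8: 8 × 0.498 = 3.984
  c=9: 9 × 0.439 = 3.951
Maximum at c = 8 (3.984 surviving nestlings).

8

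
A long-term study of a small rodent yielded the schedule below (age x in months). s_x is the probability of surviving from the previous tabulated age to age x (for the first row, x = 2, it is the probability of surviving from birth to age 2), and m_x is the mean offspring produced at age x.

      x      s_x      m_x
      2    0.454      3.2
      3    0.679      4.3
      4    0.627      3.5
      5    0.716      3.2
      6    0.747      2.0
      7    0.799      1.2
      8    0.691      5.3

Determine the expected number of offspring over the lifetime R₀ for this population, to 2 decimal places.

Survivorship from birth: l_x = s_2·s_3·…·s_x.
  l_2 = 0.45400
  l_3 = 0.30827
  l_4 = 0.19328
  l_5 = 0.13839
  l_6 = 0.10338
  l_7 = 0.08260
  l_8 = 0.05708
R₀ = Σ l_x m_x:
  age 2: 0.45400 × 3.2 = 1.4528
  age 3: 0.30827 × 4.3 = 1.3256
  age 4: 0.19328 × 3.5 = 0.6765
  age 5: 0.13839 × 3.2 = 0.4428
  age 6: 0.10338 × 2.0 = 0.2068
  age 7: 0.08260 × 1.2 = 0.0991
  age 8: 0.05708 × 5.3 = 0.3025
R₀ = 1.4528 + 1.3256 + 0.6765 + 0.4428 + 0.2068 + 0.0991 + 0.3025 = 4.5061

4.51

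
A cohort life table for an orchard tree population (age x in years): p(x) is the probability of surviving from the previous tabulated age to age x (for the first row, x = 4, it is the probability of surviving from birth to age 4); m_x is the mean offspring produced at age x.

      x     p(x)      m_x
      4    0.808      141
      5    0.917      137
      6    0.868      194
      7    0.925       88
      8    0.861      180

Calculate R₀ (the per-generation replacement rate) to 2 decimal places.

484.75

Survivorship from birth: l_x = p_4·p_5·…·p_x.
  l_4 = 0.80800
  l_5 = 0.74094
  l_6 = 0.64313
  l_7 = 0.59490
  l_8 = 0.51221
R₀ = Σ l_x m_x:
  age 4: 0.80800 × 141 = 113.9280
  age 5: 0.74094 × 137 = 101.5088
  age 6: 0.64313 × 194 = 124.7672
  age 7: 0.59490 × 88 = 52.3512
  age 8: 0.51221 × 180 = 92.1978
R₀ = 113.9280 + 101.5088 + 124.7672 + 52.3512 + 92.1978 = 484.7530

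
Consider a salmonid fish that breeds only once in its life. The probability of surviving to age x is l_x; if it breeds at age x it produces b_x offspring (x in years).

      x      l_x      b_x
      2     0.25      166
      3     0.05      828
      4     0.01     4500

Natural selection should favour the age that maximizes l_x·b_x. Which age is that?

4

Expected offspring if breeding at age x = l_x × b_x:
  age 2: 0.25 × 166 = 41.500
  age 3: 0.05 × 828 = 41.400
  age 4: 0.01 × 4500 = 45.000
Maximum at age 4 (45.000).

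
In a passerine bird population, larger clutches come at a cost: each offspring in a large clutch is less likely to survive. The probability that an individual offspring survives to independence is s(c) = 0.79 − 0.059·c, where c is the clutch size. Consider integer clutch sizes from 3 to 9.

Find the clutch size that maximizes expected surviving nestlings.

Expected surviving nestlings = c × s(c):
  c=3: 3 × 0.613 = 1.839
  c=4: 4 × 0.554 = 2.216
  c=5: 5 × 0.495 = 2.475
  c=6: 6 × 0.436 = 2.616
  c=7: 7 × 0.377 = 2.639
  c=8: 8 × 0.318 = 2.544
  c=9: 9 × 0.259 = 2.331
Maximum at c = 7 (2.639 surviving nestlings).

7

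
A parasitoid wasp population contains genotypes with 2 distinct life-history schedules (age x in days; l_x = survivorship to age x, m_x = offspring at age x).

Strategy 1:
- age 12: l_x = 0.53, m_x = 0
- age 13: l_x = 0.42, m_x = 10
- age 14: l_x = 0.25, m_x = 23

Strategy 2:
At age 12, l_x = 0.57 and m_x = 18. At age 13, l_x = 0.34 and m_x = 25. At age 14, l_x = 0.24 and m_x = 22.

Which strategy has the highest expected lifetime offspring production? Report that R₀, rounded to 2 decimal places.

Strategy 1: R₀ = 0.53×0 + 0.42×10 + 0.25×23 = 9.9500
Strategy 2: R₀ = 0.57×18 + 0.34×25 + 0.24×22 = 24.0400
Highest R₀: strategy 2 with 24.0400.

24.04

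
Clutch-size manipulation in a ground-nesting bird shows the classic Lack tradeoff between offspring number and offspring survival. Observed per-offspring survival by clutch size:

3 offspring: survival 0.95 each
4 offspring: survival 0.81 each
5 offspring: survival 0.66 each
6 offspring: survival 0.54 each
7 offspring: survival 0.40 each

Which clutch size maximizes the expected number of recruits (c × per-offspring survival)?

Expected recruits = c × s(c):
  c=3: 3 × 0.95 = 2.850
  c=4: 4 × 0.81 = 3.240
  c=5: 5 × 0.66 = 3.300
  c=6: 6 × 0.54 = 3.240
  c=7: 7 × 0.40 = 2.800
Maximum at c = 5 (3.300 recruits).

5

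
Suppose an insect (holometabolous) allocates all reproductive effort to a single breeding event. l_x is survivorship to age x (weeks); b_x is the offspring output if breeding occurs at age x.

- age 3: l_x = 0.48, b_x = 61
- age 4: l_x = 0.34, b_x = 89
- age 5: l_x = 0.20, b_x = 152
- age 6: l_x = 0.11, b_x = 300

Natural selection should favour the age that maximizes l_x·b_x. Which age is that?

Expected offspring if breeding at age x = l_x × b_x:
  age 3: 0.48 × 61 = 29.280
  age 4: 0.34 × 89 = 30.260
  age 5: 0.20 × 152 = 30.400
  age 6: 0.11 × 300 = 33.000
Maximum at age 6 (33.000).

6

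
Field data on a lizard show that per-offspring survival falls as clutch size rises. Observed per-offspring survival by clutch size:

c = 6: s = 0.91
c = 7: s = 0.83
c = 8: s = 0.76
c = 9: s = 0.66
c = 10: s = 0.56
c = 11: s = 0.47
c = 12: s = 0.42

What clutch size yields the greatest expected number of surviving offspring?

Expected surviving offspring = c × s(c):
  c=6: 6 × 0.91 = 5.460
  c=7: 7 × 0.83 = 5.810
  c=8: 8 × 0.76 = 6.080
  c=9: 9 × 0.66 = 5.940
  c=10: 10 × 0.56 = 5.600
  c=11: 11 × 0.47 = 5.170
  c=12: 12 × 0.42 = 5.040
Maximum at c = 8 (6.080 surviving offspring).

8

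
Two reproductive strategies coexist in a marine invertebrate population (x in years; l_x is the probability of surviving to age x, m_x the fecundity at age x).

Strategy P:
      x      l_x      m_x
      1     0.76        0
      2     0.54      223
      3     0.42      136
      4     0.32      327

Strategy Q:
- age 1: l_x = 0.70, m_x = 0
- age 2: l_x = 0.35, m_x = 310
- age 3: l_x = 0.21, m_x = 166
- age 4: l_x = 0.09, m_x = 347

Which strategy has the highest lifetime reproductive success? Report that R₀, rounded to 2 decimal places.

Strategy P: R₀ = 0.76×0 + 0.54×223 + 0.42×136 + 0.32×327 = 282.1800
Strategy Q: R₀ = 0.70×0 + 0.35×310 + 0.21×166 + 0.09×347 = 174.5900
Highest R₀: strategy P with 282.1800.

282.18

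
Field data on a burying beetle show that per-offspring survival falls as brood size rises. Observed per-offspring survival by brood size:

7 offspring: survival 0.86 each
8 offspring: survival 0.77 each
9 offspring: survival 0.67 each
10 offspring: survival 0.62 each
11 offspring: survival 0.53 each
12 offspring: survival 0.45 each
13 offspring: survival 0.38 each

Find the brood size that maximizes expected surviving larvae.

Expected surviving larvae = c × s(c):
  c=7: 7 × 0.86 = 6.020
  c=8: 8 × 0.77 = 6.160
  c=9: 9 × 0.67 = 6.030
  c=10: 10 × 0.62 = 6.200
  c=11: 11 × 0.53 = 5.830
  c=12: 12 × 0.45 = 5.400
  c=13: 13 × 0.38 = 4.940
Maximum at c = 10 (6.200 surviving larvae).

10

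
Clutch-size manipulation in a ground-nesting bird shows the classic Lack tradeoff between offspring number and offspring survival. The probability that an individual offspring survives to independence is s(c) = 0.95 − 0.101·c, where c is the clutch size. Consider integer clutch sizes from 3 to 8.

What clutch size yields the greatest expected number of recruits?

5

Expected recruits = c × s(c):
  c=3: 3 × 0.647 = 1.941
  c=4: 4 × 0.546 = 2.184
  c=5: 5 × 0.445 = 2.225
  c=6: 6 × 0.344 = 2.064
  c=7: 7 × 0.243 = 1.701
  c=8: 8 × 0.142 = 1.136
Maximum at c = 5 (2.225 recruits).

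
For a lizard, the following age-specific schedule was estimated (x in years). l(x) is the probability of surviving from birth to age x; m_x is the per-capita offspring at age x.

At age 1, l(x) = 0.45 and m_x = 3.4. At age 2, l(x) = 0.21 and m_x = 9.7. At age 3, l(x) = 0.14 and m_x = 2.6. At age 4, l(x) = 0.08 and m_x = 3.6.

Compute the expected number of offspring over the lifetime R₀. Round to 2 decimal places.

4.22

R₀ = Σ l(x) m_x:
  age 1: 0.45 × 3.4 = 1.5300
  age 2: 0.21 × 9.7 = 2.0370
  age 3: 0.14 × 2.6 = 0.3640
  age 4: 0.08 × 3.6 = 0.2880
R₀ = 1.5300 + 2.0370 + 0.3640 + 0.2880 = 4.2190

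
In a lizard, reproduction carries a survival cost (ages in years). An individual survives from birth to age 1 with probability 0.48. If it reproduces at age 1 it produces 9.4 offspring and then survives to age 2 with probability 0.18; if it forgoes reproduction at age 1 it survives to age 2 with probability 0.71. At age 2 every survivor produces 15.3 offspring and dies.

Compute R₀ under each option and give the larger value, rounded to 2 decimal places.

5.83

breed at age 1: R₀ = 0.48 × (9.4 + 0.18 × 15.3) = 0.48 × 12.1540 = 5.8339
delay to age 2: R₀ = 0.48 × (0.71 × 15.3) = 0.48 × 10.8630 = 5.2142
Higher: breed at age 1 (5.8339).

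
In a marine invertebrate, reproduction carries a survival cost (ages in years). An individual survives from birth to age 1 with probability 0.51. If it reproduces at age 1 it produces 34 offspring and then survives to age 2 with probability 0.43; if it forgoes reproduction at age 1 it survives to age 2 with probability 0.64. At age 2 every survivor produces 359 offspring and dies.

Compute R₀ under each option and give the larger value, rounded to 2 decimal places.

117.18

breed at age 1: R₀ = 0.51 × (34 + 0.43 × 359) = 0.51 × 188.3700 = 96.0687
delay to age 2: R₀ = 0.51 × (0.64 × 359) = 0.51 × 229.7600 = 117.1776
Higher: delay to age 2 (117.1776).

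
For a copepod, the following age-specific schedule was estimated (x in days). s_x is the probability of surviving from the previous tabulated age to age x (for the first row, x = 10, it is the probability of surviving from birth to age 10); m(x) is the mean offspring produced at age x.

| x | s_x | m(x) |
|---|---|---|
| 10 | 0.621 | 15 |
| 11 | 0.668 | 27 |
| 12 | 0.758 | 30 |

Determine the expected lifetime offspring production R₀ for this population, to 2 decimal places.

29.95

Survivorship from birth: l_x = s_10·s_11·…·s_x.
  l_10 = 0.62100
  l_11 = 0.41483
  l_12 = 0.31444
R₀ = Σ l_x m(x):
  age 10: 0.62100 × 15 = 9.3150
  age 11: 0.41483 × 27 = 11.2004
  age 12: 0.31444 × 30 = 9.4332
R₀ = 9.3150 + 11.2004 + 9.4332 = 29.9486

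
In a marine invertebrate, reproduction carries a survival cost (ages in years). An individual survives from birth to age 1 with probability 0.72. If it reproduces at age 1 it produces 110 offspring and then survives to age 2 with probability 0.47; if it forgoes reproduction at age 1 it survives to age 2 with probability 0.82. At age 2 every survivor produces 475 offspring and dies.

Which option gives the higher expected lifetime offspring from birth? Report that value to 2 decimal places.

280.44

breed at age 1: R₀ = 0.72 × (110 + 0.47 × 475) = 0.72 × 333.2500 = 239.9400
delay to age 2: R₀ = 0.72 × (0.82 × 475) = 0.72 × 389.5000 = 280.4400
Higher: delay to age 2 (280.4400).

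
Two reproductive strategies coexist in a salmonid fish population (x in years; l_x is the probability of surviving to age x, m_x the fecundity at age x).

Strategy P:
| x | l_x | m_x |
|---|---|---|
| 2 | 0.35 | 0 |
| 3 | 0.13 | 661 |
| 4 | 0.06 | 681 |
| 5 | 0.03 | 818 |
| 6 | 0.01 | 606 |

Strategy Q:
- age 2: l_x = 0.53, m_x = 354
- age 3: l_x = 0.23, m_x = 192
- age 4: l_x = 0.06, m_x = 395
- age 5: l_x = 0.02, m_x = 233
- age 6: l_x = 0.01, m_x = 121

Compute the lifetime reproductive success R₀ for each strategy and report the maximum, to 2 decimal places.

261.35

Strategy P: R₀ = 0.35×0 + 0.13×661 + 0.06×681 + 0.03×818 + 0.01×606 = 157.3900
Strategy Q: R₀ = 0.53×354 + 0.23×192 + 0.06×395 + 0.02×233 + 0.01×121 = 261.3500
Highest R₀: strategy Q with 261.3500.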